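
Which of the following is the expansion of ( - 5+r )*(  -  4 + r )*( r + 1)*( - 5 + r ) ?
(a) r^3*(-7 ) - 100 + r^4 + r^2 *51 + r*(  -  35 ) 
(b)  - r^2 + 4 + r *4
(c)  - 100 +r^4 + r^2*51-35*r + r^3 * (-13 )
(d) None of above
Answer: c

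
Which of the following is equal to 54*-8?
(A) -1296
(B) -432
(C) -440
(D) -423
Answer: B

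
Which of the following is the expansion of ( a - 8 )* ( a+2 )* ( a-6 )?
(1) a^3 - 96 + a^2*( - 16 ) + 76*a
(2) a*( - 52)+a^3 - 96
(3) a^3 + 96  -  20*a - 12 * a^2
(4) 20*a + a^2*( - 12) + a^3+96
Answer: 4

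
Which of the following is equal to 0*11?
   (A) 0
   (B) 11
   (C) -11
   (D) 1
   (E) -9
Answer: A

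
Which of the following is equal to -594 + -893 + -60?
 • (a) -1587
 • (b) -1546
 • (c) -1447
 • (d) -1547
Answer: d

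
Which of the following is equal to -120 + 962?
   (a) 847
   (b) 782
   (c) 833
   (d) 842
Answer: d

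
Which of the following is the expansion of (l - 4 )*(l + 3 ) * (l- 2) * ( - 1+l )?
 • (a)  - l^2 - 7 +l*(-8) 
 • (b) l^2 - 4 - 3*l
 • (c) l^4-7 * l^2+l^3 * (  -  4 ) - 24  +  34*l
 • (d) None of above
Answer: c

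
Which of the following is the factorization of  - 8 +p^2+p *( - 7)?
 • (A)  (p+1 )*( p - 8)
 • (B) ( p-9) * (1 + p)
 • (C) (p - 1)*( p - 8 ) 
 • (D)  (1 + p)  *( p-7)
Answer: A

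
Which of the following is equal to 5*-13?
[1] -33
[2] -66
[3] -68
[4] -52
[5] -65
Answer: 5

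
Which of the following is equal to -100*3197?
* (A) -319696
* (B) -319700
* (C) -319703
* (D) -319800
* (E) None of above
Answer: B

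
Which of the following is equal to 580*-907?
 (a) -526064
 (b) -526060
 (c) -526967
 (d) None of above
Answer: b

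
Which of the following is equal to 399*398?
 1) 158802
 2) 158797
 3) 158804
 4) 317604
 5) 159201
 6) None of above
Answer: 1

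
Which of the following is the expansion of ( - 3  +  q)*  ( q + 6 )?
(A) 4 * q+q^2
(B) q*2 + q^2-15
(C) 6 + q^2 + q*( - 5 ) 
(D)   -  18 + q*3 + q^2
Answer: D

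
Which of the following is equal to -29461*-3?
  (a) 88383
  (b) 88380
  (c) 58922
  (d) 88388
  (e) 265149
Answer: a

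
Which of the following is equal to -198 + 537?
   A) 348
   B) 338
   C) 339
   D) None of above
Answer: C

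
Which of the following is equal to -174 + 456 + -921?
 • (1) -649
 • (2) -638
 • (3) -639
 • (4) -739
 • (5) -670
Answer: 3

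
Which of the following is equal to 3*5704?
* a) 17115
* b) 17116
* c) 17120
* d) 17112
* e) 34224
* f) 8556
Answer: d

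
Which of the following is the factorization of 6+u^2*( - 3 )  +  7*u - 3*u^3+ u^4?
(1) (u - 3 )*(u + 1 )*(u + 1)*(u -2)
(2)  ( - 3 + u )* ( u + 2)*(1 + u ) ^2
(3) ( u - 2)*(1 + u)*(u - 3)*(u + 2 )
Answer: 1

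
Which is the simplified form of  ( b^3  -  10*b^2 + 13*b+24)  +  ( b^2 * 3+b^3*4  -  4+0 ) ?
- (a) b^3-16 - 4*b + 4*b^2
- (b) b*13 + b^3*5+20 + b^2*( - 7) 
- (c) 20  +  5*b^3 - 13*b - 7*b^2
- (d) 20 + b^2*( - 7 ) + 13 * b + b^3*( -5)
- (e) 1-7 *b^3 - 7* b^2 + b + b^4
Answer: b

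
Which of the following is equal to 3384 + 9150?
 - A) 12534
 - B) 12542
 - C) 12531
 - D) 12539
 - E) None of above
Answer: A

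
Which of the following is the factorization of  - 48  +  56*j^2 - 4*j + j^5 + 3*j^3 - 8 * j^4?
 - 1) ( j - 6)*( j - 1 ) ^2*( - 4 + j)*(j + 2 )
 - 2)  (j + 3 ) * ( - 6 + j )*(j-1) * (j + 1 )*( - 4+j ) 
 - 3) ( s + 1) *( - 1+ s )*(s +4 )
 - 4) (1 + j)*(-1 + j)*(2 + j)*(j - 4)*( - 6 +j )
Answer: 4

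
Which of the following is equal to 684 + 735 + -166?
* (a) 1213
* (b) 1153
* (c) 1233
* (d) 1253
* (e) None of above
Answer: d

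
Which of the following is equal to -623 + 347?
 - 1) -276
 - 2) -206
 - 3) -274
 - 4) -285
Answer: 1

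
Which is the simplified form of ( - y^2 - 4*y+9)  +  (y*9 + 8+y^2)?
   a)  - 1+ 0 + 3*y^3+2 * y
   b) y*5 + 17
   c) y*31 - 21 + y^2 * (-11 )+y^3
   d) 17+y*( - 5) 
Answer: b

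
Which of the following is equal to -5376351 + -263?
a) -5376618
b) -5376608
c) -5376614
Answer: c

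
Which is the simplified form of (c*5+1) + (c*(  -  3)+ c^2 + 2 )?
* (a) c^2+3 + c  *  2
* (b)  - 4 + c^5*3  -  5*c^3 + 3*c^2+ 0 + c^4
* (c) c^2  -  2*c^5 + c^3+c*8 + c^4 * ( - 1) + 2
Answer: a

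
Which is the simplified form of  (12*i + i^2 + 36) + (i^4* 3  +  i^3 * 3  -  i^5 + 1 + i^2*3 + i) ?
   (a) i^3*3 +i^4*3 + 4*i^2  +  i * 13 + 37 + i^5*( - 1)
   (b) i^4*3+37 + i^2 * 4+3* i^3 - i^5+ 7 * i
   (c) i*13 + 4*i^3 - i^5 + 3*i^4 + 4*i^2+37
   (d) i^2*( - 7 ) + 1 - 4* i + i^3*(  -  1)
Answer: a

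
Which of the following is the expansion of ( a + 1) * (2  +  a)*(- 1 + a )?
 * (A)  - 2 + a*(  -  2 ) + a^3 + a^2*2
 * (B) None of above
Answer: B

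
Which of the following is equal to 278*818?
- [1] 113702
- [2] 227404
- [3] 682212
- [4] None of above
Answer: 2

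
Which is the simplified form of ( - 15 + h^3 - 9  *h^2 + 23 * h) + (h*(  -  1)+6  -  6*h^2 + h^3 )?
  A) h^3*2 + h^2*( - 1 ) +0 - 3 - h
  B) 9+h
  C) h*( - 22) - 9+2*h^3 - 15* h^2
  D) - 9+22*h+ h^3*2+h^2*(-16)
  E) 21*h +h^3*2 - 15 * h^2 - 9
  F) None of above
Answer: F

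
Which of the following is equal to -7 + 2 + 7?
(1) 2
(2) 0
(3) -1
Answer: 1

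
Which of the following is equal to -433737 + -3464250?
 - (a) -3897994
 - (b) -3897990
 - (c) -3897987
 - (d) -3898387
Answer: c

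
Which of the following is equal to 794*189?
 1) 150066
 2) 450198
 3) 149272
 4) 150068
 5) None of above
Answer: 1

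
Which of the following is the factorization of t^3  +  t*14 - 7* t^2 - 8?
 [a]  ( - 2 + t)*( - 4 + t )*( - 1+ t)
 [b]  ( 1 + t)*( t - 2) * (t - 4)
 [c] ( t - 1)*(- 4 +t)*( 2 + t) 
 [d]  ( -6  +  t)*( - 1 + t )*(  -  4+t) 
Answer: a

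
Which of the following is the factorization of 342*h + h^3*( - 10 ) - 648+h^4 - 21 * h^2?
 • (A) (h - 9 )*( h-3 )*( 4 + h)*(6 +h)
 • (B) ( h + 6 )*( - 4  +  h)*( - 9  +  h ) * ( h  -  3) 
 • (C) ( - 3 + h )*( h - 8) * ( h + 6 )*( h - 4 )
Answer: B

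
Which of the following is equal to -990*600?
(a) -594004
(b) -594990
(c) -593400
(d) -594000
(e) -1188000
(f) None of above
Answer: d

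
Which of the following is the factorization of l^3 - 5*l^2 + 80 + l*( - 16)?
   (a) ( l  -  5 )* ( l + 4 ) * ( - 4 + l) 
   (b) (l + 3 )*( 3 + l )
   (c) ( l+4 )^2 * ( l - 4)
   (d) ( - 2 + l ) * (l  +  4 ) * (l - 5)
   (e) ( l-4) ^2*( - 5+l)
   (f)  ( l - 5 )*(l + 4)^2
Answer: a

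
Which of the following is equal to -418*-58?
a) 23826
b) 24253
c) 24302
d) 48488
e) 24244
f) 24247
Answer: e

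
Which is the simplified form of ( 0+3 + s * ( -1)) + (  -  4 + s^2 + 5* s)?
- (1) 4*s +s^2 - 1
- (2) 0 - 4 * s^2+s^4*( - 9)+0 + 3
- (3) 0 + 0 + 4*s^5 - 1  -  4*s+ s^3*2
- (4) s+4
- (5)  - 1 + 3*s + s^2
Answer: 1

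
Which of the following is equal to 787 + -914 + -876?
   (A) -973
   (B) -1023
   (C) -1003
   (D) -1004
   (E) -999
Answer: C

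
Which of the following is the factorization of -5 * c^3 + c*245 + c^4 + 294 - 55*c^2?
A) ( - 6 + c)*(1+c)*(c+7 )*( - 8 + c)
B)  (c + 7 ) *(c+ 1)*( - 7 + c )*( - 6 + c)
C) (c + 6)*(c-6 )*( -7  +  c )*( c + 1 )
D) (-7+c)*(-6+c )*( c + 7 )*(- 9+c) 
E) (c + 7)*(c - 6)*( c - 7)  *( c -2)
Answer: B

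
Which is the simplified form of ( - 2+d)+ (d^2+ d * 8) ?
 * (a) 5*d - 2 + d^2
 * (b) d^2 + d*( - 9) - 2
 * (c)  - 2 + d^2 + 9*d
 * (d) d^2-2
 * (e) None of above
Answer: c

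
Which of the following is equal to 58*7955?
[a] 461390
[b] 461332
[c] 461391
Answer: a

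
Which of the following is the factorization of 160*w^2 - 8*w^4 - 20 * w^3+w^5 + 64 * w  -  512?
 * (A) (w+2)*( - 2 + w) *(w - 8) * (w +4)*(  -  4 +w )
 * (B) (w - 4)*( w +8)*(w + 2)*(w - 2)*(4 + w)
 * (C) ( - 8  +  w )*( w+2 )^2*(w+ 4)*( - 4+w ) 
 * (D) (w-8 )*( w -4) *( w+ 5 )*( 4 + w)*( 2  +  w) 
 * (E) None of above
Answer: A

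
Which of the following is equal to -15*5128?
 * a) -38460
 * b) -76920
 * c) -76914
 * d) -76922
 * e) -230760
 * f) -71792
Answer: b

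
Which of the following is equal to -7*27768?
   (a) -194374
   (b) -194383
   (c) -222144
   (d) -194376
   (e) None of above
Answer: d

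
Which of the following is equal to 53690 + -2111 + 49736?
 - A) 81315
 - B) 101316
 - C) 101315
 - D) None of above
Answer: C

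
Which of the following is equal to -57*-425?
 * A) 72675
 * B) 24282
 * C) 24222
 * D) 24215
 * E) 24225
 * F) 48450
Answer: E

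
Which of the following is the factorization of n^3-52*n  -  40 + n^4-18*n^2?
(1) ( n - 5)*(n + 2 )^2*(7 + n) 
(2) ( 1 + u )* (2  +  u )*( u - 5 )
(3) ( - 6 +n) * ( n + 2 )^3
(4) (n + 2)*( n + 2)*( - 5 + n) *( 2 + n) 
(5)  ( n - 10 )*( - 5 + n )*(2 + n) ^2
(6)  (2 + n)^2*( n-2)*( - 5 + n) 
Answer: 4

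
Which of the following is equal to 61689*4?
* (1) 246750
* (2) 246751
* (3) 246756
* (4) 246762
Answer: 3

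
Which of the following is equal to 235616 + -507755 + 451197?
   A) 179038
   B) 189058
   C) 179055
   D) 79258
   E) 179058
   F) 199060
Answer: E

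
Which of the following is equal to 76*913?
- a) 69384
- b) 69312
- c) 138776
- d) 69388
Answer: d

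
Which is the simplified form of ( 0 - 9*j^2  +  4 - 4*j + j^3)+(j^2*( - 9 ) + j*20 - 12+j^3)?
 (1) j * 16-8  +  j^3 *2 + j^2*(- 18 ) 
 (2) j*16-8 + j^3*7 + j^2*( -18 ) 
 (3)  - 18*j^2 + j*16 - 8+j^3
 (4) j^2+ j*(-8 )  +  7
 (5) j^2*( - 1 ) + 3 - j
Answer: 1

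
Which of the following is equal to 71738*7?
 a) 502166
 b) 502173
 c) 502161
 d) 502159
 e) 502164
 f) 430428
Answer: a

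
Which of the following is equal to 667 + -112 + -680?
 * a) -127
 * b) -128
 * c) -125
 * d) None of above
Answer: c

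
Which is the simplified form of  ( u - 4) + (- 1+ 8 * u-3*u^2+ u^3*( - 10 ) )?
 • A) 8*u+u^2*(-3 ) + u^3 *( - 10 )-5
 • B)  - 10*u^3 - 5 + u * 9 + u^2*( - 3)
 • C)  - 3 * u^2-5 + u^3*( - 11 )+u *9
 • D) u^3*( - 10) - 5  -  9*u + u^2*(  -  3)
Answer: B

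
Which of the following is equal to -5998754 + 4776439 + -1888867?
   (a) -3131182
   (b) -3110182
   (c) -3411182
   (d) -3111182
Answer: d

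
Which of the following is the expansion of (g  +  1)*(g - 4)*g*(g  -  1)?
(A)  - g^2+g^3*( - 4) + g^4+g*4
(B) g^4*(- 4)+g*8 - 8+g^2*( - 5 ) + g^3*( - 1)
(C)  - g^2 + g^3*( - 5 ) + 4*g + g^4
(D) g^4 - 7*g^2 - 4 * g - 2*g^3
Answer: A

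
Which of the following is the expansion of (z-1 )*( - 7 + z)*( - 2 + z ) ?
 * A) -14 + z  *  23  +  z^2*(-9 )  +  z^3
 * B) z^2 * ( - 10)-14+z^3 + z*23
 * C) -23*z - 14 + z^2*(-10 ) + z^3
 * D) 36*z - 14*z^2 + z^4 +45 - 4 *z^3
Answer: B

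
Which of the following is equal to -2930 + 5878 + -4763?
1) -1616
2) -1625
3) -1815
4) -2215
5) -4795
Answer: 3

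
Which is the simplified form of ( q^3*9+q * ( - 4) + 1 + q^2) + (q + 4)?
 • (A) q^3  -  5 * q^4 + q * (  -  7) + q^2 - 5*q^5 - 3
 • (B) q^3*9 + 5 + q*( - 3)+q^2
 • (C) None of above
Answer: B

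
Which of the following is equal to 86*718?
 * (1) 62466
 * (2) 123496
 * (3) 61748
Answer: 3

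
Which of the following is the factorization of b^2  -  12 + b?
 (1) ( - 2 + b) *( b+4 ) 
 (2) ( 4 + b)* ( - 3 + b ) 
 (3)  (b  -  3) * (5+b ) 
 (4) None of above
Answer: 2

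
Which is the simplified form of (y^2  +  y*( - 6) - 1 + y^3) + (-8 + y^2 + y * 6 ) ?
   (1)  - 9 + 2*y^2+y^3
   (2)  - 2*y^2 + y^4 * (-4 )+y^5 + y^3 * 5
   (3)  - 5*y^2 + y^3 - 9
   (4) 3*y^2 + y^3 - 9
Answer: 1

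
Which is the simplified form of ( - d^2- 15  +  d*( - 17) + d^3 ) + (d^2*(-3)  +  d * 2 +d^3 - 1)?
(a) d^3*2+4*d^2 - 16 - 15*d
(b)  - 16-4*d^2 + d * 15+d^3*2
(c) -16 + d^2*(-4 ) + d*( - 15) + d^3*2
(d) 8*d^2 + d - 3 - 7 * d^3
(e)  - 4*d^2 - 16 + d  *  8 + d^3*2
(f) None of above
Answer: c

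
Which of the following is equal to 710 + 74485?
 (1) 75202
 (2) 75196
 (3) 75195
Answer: 3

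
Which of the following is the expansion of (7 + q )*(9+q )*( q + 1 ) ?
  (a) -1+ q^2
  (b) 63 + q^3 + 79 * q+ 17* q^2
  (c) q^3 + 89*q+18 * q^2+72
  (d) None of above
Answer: b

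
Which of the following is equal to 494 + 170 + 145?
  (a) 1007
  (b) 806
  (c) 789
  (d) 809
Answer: d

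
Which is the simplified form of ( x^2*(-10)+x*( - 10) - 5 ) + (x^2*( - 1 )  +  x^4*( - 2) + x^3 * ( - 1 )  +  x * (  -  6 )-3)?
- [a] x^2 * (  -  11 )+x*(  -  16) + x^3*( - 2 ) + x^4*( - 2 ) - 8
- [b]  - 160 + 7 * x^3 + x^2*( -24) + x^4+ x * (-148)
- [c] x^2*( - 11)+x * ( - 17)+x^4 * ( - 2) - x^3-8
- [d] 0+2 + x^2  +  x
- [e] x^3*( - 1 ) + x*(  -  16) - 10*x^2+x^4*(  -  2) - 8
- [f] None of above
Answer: f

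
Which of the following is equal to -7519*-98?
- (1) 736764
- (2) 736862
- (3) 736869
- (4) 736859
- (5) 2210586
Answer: 2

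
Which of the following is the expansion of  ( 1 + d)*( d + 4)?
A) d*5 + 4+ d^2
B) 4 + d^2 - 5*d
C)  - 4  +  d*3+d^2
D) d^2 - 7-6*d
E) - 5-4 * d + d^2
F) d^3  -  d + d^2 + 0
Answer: A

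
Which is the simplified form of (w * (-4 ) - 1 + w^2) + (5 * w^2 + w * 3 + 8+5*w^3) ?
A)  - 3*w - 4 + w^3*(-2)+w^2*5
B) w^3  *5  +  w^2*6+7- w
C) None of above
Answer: B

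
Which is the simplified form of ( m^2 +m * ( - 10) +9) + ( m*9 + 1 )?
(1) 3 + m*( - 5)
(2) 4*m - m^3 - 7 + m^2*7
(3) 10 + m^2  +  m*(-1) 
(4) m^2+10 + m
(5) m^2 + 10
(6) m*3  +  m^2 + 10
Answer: 3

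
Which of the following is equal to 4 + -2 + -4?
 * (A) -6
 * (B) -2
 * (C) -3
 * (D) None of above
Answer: B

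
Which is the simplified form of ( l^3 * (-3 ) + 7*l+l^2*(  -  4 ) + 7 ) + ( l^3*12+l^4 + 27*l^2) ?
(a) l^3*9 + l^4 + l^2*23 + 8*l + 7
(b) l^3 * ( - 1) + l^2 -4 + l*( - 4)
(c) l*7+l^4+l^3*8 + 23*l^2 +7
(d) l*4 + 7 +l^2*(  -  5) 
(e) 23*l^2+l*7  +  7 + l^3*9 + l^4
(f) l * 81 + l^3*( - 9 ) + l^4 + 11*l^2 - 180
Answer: e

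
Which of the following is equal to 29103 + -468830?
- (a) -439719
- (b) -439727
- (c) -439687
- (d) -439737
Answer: b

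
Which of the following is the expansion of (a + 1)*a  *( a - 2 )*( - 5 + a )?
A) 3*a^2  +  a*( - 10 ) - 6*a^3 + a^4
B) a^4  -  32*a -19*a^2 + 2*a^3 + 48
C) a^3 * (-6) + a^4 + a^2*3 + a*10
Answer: C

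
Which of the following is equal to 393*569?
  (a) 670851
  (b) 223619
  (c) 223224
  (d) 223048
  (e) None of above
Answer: e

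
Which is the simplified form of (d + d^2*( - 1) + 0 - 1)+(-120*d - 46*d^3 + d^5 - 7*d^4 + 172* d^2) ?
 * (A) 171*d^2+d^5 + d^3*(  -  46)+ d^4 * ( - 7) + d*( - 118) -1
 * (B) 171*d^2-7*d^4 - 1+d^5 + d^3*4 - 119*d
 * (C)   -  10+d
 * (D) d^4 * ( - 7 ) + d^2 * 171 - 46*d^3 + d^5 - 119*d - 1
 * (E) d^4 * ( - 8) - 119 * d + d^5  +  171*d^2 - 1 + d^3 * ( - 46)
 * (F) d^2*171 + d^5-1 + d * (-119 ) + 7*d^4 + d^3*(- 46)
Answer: D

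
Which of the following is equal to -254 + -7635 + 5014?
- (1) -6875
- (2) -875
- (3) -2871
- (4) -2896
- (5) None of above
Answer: 5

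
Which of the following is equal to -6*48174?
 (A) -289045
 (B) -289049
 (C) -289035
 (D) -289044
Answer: D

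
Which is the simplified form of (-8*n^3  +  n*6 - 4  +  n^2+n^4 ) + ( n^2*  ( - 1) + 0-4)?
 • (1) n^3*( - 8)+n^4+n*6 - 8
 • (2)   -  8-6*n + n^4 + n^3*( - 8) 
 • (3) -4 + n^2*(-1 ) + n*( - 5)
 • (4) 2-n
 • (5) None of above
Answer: 1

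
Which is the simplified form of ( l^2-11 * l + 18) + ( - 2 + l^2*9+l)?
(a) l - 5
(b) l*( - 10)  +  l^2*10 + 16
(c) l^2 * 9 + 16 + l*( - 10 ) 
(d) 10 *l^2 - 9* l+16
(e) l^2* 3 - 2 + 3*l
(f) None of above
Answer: b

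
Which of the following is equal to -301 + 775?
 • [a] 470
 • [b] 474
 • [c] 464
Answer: b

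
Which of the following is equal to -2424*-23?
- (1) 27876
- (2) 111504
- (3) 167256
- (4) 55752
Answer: 4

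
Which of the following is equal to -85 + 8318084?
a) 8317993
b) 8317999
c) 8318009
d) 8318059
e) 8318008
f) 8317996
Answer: b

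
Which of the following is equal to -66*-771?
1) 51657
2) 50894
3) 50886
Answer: 3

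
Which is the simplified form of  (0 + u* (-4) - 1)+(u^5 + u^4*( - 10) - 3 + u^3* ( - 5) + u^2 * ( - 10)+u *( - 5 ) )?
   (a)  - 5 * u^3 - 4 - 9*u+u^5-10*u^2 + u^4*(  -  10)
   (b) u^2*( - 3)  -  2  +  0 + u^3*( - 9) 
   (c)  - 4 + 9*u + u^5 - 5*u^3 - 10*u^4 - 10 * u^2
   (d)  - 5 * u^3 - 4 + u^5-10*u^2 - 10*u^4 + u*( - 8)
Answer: a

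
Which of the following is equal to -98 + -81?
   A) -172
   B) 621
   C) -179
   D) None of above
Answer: C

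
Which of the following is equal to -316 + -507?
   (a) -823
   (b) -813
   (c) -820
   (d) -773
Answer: a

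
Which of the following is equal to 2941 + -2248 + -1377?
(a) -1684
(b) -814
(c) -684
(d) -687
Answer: c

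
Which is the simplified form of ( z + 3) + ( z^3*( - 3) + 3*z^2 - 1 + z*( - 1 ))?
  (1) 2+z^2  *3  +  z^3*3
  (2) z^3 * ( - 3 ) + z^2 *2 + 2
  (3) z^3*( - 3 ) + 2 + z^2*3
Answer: 3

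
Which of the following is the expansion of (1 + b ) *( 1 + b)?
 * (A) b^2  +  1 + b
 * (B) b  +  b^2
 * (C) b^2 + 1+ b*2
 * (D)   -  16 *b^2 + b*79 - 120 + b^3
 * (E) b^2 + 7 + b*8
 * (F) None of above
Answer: C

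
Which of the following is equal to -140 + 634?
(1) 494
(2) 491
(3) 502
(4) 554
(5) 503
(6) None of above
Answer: 1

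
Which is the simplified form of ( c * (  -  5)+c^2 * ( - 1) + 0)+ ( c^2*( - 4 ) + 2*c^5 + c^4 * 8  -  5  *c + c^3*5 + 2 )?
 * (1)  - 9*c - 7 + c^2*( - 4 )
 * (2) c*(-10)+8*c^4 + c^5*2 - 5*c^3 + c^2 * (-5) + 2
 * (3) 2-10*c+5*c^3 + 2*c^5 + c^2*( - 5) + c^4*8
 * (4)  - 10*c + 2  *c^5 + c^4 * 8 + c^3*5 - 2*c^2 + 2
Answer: 3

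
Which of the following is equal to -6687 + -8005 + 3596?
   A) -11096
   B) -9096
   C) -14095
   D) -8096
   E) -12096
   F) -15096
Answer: A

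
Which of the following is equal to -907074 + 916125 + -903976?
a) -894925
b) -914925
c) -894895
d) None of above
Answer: a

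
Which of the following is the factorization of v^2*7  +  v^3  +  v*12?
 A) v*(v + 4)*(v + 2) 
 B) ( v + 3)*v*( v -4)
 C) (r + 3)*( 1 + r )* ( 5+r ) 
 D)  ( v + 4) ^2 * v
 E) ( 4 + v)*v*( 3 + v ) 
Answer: E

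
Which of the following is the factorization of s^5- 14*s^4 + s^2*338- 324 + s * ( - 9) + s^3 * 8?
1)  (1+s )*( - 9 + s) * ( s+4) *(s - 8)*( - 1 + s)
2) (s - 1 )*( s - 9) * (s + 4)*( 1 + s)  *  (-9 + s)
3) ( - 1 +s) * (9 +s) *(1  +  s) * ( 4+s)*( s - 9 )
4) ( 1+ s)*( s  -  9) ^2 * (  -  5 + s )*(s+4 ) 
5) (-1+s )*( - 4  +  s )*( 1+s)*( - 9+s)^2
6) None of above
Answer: 2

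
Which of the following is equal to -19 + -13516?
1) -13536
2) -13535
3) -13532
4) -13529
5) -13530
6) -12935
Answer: 2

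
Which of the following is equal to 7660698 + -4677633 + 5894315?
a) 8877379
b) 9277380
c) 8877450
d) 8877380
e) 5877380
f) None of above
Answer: d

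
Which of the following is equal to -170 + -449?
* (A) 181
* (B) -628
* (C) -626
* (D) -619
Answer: D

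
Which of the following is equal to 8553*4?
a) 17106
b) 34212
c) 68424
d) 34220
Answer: b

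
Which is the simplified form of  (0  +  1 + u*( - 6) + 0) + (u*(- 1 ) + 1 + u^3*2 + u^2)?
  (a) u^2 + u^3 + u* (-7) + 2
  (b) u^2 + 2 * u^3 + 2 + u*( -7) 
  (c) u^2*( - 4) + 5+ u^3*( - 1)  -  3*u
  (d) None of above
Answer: b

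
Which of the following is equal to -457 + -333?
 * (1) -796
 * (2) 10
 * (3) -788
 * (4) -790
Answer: 4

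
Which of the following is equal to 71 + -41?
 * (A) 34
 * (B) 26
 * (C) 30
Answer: C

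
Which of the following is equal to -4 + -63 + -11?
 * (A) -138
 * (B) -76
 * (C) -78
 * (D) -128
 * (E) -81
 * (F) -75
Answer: C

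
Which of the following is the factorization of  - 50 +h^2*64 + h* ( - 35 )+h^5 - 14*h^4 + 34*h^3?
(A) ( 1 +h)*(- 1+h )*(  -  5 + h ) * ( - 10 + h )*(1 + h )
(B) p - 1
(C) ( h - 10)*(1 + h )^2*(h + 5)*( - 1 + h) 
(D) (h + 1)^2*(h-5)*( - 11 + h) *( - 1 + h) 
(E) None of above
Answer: A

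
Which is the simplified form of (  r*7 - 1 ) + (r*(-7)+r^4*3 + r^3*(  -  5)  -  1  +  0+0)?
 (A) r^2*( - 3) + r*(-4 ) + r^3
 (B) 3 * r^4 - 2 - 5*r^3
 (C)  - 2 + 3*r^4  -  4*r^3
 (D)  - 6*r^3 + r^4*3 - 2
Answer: B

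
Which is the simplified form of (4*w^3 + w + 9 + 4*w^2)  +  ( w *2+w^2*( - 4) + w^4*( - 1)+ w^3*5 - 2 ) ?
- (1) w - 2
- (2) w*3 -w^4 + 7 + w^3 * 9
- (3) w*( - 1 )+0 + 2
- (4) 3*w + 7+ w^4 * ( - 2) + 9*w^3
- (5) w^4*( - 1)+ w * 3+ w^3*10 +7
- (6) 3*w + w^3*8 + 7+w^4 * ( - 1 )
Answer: 2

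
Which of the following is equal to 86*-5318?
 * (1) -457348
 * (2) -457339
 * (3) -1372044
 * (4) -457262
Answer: 1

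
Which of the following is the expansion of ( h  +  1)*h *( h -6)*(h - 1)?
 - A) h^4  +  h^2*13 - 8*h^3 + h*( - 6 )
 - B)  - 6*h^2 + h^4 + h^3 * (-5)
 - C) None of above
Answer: C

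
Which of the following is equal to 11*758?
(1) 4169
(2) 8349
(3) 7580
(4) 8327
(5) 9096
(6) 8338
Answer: 6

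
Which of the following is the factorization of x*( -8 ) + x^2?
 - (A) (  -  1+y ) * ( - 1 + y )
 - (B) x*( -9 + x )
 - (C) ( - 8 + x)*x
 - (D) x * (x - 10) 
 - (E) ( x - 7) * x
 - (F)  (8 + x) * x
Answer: C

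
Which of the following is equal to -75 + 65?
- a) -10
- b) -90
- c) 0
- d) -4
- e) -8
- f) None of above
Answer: a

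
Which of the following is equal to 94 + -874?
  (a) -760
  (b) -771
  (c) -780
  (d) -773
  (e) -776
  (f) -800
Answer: c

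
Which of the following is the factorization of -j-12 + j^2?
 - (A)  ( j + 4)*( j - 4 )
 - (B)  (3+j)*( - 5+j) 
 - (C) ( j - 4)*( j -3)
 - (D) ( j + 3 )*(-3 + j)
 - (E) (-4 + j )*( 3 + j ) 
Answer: E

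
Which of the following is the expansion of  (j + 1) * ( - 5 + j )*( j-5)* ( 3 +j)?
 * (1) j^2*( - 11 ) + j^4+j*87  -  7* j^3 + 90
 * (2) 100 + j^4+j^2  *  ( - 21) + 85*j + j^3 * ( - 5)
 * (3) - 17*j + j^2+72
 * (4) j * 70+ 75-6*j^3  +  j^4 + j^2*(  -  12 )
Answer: 4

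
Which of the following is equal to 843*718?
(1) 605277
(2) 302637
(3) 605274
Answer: 3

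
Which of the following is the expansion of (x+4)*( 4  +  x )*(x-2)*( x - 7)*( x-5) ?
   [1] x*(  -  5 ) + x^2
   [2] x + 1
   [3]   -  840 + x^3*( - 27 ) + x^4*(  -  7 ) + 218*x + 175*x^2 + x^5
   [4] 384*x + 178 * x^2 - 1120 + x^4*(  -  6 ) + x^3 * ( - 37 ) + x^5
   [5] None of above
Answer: 4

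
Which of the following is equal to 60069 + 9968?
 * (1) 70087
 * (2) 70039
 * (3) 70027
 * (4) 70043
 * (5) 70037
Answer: 5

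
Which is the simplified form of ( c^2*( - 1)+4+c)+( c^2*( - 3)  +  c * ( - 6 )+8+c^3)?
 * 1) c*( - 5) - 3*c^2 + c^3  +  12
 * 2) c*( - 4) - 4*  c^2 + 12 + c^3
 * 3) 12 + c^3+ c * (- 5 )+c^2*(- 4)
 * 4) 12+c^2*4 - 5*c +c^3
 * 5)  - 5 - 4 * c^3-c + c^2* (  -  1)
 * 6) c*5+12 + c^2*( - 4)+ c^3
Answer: 3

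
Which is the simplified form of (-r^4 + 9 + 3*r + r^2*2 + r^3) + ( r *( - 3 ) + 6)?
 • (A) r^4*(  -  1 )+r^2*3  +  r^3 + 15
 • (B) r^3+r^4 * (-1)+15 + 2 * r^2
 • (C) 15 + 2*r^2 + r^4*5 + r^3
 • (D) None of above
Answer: B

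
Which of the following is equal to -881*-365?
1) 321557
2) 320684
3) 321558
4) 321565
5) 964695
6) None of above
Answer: 4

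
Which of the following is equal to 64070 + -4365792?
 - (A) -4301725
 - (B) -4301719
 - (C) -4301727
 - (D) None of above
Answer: D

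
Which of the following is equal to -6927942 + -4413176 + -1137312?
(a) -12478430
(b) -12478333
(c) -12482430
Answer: a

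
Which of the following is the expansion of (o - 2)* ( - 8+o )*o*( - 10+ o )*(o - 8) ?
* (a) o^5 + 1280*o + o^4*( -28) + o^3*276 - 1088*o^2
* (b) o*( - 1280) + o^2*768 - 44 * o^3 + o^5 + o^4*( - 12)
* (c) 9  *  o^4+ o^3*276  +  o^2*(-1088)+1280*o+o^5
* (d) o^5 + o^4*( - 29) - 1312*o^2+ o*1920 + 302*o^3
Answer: a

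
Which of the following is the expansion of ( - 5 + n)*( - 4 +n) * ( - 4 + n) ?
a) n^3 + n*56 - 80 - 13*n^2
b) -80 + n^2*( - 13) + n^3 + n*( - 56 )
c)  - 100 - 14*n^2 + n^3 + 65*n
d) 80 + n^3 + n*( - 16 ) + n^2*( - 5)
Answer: a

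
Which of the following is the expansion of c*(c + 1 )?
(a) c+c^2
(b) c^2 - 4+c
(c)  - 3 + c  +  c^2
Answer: a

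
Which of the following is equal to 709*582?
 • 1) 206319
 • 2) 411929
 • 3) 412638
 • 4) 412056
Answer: 3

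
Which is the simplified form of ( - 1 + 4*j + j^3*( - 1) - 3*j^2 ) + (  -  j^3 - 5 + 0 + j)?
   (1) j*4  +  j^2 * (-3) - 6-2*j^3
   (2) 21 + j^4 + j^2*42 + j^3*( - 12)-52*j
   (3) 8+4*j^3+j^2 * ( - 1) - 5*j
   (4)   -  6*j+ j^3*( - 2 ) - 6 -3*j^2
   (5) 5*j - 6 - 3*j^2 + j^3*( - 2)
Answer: 5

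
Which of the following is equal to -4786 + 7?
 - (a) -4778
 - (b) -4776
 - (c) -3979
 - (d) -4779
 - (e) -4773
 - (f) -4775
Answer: d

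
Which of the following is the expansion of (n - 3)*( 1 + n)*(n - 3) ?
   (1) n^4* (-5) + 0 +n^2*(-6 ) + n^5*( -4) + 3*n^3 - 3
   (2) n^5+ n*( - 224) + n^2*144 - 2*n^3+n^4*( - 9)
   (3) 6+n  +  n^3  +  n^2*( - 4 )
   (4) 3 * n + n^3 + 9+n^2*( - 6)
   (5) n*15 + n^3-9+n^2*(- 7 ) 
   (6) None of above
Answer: 6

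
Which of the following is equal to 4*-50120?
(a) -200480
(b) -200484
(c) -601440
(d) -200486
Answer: a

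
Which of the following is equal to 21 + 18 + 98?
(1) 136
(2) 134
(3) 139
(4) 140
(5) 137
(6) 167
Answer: 5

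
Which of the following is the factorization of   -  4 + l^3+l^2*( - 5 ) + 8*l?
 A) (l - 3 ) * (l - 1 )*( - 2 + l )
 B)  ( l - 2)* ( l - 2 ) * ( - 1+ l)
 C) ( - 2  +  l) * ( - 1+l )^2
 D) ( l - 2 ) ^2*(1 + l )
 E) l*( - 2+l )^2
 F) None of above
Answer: B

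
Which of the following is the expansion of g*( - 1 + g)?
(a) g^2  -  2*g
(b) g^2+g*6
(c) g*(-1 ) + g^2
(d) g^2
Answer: c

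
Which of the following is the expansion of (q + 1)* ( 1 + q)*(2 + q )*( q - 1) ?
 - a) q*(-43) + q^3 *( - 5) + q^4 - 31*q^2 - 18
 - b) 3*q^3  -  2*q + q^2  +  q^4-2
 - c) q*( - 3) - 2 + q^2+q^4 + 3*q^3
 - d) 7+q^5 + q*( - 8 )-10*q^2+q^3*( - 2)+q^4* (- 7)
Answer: c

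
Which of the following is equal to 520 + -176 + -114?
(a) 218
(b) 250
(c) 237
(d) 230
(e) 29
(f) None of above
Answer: d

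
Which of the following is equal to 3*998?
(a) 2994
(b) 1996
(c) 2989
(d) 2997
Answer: a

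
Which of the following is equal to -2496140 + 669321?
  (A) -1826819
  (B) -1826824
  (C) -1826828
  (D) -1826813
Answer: A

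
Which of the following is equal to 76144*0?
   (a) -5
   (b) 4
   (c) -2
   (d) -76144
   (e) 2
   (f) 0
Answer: f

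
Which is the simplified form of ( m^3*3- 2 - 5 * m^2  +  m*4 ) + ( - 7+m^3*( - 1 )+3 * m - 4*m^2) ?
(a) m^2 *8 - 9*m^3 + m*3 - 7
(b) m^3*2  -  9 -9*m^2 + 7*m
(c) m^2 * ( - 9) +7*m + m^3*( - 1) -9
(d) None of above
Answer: b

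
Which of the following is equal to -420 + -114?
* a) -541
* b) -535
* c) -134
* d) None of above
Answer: d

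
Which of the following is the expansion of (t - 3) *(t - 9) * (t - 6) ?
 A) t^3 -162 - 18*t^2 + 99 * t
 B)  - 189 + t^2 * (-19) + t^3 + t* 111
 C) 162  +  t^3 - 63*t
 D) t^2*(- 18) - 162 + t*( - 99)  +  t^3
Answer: A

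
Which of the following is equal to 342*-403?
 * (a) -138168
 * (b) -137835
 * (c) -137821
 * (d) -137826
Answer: d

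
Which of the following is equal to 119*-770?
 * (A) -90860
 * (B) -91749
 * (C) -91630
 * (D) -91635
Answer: C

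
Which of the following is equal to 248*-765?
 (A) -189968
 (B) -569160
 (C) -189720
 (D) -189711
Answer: C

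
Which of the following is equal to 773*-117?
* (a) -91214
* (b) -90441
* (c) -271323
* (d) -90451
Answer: b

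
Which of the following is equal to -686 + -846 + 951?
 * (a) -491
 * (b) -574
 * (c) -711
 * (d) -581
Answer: d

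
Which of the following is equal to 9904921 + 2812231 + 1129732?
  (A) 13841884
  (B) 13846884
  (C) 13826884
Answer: B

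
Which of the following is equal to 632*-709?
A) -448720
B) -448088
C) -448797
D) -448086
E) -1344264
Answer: B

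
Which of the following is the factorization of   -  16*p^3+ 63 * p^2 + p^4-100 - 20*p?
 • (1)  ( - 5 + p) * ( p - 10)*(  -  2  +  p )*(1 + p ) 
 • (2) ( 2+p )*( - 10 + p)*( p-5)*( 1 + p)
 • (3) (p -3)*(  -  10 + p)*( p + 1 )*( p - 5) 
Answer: 1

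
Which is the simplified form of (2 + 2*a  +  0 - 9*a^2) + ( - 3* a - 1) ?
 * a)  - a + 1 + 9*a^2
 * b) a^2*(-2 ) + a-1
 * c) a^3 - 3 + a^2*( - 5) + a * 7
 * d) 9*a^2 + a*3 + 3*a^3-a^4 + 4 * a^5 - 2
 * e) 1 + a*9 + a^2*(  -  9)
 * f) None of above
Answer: f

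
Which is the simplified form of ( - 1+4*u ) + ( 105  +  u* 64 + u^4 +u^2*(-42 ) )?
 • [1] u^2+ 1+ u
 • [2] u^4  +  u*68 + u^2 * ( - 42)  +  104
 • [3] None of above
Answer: 2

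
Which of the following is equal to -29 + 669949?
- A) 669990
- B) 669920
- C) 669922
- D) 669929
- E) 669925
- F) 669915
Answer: B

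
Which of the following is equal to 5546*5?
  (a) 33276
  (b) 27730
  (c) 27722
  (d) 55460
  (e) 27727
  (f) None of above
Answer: b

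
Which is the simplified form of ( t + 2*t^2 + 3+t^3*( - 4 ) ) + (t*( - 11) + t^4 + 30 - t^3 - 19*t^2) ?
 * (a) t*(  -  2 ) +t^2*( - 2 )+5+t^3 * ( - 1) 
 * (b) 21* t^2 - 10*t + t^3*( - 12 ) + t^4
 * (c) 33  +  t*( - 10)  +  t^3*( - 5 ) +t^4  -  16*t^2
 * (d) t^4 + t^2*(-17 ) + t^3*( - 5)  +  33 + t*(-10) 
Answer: d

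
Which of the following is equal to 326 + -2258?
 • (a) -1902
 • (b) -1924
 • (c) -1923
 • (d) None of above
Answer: d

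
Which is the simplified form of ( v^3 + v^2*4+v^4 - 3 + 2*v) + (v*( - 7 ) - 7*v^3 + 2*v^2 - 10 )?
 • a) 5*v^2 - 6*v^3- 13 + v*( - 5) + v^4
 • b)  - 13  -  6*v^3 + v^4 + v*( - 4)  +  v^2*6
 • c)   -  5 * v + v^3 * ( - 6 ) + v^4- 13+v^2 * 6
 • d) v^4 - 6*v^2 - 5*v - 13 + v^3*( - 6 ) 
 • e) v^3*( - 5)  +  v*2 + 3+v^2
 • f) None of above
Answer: c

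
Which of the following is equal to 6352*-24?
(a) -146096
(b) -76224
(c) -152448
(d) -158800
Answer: c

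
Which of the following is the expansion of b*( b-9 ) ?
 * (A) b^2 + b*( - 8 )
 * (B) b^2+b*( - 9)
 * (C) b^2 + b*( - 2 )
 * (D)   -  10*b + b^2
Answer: B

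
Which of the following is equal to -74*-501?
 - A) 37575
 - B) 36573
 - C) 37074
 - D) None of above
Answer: C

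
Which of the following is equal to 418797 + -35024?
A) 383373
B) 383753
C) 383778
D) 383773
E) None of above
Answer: D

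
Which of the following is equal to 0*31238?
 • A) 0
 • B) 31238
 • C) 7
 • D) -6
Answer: A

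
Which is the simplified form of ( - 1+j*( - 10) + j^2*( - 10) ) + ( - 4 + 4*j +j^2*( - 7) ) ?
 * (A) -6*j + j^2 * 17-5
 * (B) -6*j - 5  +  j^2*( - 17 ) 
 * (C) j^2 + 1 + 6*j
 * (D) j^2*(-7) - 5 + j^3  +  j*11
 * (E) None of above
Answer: B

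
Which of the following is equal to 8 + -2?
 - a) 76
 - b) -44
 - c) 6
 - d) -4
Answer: c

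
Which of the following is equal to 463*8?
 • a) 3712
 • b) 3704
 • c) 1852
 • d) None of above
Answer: b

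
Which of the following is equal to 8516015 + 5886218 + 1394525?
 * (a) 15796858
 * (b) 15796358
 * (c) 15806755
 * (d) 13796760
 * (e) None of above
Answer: e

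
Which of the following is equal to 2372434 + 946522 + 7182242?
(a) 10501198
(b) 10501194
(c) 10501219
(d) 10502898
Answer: a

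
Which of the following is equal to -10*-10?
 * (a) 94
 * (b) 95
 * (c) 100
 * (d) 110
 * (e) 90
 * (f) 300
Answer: c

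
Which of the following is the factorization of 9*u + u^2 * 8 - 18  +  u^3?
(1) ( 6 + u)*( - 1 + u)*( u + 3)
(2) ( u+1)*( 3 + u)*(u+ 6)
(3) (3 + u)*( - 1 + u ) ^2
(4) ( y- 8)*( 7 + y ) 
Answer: 1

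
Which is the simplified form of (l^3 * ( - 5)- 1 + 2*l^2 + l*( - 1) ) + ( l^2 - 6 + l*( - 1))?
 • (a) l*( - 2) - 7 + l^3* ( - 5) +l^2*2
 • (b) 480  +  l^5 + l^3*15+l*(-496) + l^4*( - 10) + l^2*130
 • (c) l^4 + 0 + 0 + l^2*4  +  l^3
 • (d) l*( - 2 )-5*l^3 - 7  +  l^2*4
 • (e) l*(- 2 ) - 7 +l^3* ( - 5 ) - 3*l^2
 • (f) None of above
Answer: f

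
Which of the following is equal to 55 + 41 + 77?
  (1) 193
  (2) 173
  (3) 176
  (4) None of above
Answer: 2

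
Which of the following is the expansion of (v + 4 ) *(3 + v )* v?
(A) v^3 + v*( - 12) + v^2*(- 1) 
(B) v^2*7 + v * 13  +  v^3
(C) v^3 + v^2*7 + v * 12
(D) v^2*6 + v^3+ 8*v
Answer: C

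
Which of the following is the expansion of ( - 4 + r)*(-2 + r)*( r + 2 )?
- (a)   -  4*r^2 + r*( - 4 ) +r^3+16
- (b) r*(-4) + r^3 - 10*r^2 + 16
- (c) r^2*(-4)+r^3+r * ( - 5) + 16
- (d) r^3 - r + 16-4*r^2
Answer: a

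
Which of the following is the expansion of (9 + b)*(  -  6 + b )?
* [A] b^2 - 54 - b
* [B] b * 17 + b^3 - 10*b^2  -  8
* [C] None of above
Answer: C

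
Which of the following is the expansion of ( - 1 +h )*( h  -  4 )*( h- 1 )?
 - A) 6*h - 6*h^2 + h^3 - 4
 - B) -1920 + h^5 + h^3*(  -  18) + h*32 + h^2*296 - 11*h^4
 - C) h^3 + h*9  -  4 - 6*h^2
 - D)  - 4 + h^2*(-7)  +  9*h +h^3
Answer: C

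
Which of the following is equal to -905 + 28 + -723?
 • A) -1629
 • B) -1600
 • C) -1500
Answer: B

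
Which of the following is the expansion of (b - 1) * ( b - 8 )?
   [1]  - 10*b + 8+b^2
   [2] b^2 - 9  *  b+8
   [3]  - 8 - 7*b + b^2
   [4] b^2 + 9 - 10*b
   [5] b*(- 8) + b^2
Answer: 2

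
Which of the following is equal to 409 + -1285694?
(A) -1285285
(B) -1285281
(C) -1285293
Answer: A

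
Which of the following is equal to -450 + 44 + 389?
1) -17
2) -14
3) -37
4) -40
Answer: 1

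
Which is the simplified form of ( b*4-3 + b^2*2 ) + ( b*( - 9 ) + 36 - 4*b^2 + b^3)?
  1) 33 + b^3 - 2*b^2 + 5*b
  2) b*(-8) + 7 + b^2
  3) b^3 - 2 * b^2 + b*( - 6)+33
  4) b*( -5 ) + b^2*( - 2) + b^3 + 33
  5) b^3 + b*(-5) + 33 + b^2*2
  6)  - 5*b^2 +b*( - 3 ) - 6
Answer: 4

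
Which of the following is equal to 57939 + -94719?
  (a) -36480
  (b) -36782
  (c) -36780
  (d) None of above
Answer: c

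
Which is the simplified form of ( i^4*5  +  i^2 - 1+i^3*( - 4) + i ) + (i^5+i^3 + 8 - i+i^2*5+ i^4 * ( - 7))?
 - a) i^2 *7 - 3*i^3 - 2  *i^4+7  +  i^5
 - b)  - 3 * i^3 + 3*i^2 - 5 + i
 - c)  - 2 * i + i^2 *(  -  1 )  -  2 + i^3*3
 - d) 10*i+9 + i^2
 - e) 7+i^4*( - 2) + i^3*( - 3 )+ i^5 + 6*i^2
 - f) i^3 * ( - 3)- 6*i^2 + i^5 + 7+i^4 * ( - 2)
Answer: e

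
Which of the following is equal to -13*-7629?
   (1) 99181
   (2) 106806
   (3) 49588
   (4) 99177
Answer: 4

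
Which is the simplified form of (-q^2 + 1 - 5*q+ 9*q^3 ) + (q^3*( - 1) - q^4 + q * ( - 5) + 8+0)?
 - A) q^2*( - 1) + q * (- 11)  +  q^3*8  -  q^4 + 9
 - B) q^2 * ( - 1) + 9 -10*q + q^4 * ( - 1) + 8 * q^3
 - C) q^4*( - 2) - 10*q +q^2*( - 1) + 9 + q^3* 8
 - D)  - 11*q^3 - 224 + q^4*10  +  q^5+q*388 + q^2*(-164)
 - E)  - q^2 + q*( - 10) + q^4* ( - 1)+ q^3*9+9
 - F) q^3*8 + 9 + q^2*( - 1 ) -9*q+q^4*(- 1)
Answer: B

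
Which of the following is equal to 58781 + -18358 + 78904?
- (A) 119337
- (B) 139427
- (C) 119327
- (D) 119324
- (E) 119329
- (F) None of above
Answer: C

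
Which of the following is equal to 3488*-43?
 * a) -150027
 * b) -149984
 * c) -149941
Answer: b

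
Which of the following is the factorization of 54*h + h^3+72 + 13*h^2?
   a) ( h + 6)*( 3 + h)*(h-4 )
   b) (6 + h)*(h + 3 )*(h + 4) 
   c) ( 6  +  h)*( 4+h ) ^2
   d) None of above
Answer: b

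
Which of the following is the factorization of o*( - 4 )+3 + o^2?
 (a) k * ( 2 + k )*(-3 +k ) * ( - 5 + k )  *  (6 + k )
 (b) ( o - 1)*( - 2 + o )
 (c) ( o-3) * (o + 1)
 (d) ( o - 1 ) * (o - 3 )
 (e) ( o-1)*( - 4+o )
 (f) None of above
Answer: d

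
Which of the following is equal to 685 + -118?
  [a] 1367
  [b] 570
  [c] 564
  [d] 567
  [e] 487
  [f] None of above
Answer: d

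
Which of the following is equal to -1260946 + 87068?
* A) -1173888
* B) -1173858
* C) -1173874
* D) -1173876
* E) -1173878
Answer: E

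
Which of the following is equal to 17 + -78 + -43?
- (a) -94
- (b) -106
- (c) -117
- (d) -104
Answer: d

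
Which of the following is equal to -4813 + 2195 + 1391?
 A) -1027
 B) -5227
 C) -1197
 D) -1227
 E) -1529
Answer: D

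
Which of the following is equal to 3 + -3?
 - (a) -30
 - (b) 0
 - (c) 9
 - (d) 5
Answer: b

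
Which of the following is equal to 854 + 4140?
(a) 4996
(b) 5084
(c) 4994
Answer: c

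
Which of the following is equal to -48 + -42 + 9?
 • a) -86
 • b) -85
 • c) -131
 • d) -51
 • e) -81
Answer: e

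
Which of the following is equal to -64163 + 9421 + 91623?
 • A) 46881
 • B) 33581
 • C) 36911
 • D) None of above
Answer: D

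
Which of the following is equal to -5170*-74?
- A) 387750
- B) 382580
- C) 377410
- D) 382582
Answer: B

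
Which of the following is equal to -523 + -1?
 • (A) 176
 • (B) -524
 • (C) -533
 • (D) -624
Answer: B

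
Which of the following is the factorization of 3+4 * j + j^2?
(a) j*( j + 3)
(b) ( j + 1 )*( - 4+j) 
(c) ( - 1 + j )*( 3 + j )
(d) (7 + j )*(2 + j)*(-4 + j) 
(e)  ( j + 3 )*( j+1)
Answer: e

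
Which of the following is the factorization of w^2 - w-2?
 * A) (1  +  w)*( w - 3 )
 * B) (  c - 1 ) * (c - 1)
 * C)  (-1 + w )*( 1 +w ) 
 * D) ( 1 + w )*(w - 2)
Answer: D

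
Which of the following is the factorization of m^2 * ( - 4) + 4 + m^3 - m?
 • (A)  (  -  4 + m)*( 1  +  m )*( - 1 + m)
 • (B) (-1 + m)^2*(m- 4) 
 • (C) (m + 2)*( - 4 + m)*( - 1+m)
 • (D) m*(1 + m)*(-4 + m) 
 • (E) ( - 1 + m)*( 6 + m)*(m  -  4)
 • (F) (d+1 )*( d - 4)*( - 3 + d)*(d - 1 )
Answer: A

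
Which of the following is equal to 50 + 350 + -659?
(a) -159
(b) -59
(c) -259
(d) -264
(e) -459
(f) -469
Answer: c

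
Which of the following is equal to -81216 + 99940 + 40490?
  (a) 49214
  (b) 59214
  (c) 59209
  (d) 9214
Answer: b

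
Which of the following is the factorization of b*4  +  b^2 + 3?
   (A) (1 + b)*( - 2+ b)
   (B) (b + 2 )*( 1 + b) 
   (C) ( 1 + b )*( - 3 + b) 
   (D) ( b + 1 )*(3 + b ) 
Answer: D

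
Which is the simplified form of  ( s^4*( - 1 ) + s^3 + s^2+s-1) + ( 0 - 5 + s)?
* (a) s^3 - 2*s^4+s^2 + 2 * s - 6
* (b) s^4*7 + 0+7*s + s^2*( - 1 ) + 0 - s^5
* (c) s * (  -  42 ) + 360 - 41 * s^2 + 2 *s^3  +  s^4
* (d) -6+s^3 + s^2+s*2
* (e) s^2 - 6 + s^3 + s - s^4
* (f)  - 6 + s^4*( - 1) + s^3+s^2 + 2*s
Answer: f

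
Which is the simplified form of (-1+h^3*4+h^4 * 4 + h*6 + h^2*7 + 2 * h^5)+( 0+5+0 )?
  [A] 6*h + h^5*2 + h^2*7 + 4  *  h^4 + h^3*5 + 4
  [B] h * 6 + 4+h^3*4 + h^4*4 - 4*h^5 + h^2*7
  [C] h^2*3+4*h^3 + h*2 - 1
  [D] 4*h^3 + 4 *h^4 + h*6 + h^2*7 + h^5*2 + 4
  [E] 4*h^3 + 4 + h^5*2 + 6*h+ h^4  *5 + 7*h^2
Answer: D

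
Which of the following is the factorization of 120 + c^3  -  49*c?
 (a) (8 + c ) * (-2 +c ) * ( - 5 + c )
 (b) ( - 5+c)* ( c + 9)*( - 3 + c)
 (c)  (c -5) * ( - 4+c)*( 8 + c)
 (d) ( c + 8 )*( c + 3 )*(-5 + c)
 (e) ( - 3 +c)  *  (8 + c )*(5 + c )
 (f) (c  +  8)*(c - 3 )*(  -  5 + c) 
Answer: f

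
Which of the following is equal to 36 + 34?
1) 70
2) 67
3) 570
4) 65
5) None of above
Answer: 1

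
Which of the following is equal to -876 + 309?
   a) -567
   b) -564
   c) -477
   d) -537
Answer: a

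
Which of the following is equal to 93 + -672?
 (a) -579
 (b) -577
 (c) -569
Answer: a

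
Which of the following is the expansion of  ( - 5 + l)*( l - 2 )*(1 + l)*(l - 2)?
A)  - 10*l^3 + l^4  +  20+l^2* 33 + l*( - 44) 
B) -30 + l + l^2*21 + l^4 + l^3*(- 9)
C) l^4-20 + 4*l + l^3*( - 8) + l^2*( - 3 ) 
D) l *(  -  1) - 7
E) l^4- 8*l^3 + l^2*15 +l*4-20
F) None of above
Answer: E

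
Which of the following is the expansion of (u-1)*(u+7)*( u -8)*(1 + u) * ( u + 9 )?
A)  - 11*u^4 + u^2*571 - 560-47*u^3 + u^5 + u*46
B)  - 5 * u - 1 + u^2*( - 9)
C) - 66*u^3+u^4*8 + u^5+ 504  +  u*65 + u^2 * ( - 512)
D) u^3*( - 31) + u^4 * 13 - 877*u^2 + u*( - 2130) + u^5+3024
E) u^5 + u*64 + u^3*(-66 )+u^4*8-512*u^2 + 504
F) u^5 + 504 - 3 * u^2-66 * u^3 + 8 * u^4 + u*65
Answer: C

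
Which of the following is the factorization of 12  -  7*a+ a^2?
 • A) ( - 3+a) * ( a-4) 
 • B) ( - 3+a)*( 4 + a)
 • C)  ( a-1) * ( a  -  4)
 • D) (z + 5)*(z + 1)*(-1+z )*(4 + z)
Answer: A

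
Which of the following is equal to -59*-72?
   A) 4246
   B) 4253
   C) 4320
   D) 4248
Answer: D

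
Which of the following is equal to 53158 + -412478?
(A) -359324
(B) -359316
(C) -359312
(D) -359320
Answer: D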